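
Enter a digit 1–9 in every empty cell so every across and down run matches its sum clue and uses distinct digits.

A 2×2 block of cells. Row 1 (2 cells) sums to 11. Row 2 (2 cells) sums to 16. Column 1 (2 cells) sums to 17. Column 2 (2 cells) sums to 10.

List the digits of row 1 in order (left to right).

16 in 2 cells must be {7,9}; 17 in 2 cells must be {8,9}.
The 16 across and the 17 down share only 9, so (2,1) = 9.
(2,2) = 16 − 9 = 7 completes the 16 across.
(1,1) = 17 − 9 = 8 completes the 17 down.
(1,2) = 11 − 8 = 3 completes the 11 across.

8 3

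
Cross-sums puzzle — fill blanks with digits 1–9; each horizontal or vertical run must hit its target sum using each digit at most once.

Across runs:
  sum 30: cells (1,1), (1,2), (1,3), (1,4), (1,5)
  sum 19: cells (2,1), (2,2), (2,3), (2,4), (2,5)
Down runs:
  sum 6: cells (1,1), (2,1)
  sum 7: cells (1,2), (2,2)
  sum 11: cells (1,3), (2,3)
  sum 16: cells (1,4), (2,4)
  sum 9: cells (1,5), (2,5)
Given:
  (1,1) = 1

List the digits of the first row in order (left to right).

16 in 2 cells must be {7,9}.
Given what's placed, (1,2) must be 5 to fit the 30 across and 7 down.
(2,1) = 6 − 1 = 5 completes the 6 down.
(2,2) = 7 − 5 = 2 completes the 7 down.
(2,4) = 7: the only remaining digit allowed by both the 19 across and the 16 down.
(1,4) = 16 − 7 = 9 completes the 16 down.
(2,3) = 4: the only remaining digit allowed by both the 19 across and the 11 down.
(2,5) = 19 − 18 = 1 completes the 19 across.
(1,3) = 11 − 4 = 7 completes the 11 down.
(1,5) = 30 − 22 = 8 completes the 30 across.

1 5 7 9 8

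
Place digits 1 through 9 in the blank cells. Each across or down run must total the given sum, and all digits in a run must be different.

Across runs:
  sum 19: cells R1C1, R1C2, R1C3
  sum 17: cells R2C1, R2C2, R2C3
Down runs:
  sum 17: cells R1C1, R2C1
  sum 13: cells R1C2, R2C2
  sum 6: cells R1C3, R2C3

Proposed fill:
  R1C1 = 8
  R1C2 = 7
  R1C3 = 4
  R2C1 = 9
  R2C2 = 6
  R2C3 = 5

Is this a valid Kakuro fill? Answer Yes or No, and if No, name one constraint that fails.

No — the across run R2C1–R2C3 sums to 20, not 17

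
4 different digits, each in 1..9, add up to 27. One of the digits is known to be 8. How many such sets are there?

4 distinct digits from 1–9 sum between 10 and 30.
Keeping only sets containing 8.
Enumerating: {3,7,8,9}, {4,6,8,9}.

2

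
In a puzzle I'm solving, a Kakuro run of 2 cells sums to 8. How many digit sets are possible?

3

2 distinct digits from 1–9 sum between 3 and 17.
Enumerating: {1,7}, {2,6}, {3,5}.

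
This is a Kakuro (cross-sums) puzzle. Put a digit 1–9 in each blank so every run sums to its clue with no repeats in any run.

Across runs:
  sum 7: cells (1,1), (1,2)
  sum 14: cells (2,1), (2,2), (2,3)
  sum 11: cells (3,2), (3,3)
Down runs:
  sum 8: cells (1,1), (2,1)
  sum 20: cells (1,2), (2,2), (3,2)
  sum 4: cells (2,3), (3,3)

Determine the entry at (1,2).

5

4 in 2 cells must be {1,3}.
The 11 across and the 4 down share only 3, so (3,3) = 3.
(2,3) = 4 − 3 = 1 completes the 4 down.
(3,2) = 11 − 3 = 8 completes the 11 across.
No cell is forced outright now. (1,2) can only be 3 or 5 (the digits allowed by both its 7 across and its 20 down). If (1,2) = 3: then (1,1) would have to be in {4} for the 7 across but in {1,2,3,5,6,7} for the 8 down — contradiction. So (1,2) = 5.
(1,1) = 7 − 5 = 2 completes the 7 across.
(2,1) = 8 − 2 = 6 completes the 8 down.
(2,2) = 14 − 7 = 7 completes the 14 across.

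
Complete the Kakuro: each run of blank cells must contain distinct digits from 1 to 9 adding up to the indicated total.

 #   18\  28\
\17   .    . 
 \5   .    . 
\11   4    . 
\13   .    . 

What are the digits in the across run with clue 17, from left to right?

17 in 2 cells must be {8,9}.
Only 4 fits R2C2 under both its across sum 5 and down sum 28.
R3C2 = 11 − 4 = 7 completes the 11 across.
R2C1 = 5 − 4 = 1 completes the 5 across.
R1C1 = 8: the only remaining digit allowed by both the 17 across and the 18 down.
R1C2 = 17 − 8 = 9 completes the 17 across.
R4C1 = 18 − 13 = 5 completes the 18 down.
R4C2 = 13 − 5 = 8 completes the 13 across.

8 9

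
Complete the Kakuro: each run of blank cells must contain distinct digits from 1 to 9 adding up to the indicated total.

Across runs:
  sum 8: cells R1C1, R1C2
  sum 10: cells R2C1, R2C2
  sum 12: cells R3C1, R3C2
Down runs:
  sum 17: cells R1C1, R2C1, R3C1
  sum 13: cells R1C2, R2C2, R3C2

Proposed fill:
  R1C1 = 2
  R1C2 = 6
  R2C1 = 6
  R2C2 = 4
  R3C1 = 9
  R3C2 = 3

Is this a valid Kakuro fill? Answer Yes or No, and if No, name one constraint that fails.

Across: 2+6=8; 6+4=10; 9+3=12. Down: 2+6+9=17; 6+4+3=13. No digit repeats within any run.

Yes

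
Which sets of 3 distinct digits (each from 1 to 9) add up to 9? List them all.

3 distinct digits from 1–9 sum between 6 and 24.

{1,2,6}; {1,3,5}; {2,3,4}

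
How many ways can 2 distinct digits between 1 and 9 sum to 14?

2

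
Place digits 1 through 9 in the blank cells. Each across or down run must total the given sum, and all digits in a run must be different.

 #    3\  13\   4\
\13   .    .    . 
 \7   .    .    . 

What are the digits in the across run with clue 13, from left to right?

1 9 3

7 in 3 cells must be {1,2,4}; 3 in 2 cells must be {1,2}; 4 in 2 cells must be {1,3}.
The 7 across and the 13 down share only 4, so R2C2 = 4.
Given what's placed, R2C3 must be 1 to fit the 7 across and 4 down.
R1C2 = 13 − 4 = 9 completes the 13 down.
R1C3 = 4 − 1 = 3 completes the 4 down.
R2C1 = 7 − 5 = 2 completes the 7 across.
R1C1 = 13 − 12 = 1 completes the 13 across.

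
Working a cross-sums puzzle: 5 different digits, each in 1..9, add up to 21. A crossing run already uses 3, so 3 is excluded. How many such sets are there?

3

5 distinct digits from 1–9 sum between 15 and 35.
Dropping sets that contain 3.
Enumerating: {1,2,4,5,9}, {1,2,4,6,8}, {1,2,5,6,7}.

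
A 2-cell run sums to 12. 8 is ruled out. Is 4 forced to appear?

No

Counterexample: {3,9} sums to 12 under that restriction without using 4.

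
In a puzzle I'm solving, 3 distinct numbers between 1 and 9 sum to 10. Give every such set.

3 distinct digits from 1–9 sum between 6 and 24.

{1,2,7}; {1,3,6}; {1,4,5}; {2,3,5}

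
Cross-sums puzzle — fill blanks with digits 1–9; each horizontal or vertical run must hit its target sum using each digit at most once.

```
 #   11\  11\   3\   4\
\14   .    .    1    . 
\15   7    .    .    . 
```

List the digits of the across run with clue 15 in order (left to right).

3 in 2 cells must be {1,2}; 4 in 2 cells must be {1,3}.
R1C1 = 11 − 7 = 4 completes the 11 down.
R1C4 = 3: the only remaining digit allowed by both the 14 across and the 4 down.
R2C3 = 3 − 1 = 2 completes the 3 down.
R2C4 = 4 − 3 = 1 completes the 4 down.
R1C2 = 14 − 8 = 6 completes the 14 across.
R2C2 = 15 − 10 = 5 completes the 15 across.

7, 5, 2, 1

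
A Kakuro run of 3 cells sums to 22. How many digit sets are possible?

3 distinct digits from 1–9 sum between 6 and 24.
Enumerating: {5,8,9}, {6,7,9}.

2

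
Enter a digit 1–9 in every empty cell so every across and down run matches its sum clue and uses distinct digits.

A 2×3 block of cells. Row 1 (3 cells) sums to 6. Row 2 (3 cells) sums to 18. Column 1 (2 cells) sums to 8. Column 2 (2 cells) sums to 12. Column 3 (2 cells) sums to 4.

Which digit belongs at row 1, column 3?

1

6 in 3 cells must be {1,2,3}; 4 in 2 cells must be {1,3}.
The 6 across and the 12 down share only 3, so (1,2) = 3.
Given what's placed, (1,3) must be 1 to fit the 6 across and 4 down.
(2,2) = 12 − 3 = 9 completes the 12 down.
(2,3) = 4 − 1 = 3 completes the 4 down.
(1,1) = 6 − 4 = 2 completes the 6 across.
(2,1) = 18 − 12 = 6 completes the 18 across.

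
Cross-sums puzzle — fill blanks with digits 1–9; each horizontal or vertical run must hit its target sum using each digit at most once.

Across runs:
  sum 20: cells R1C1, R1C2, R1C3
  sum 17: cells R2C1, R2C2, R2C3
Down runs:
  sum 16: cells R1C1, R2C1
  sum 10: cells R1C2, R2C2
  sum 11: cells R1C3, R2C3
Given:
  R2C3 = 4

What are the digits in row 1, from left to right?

9, 4, 7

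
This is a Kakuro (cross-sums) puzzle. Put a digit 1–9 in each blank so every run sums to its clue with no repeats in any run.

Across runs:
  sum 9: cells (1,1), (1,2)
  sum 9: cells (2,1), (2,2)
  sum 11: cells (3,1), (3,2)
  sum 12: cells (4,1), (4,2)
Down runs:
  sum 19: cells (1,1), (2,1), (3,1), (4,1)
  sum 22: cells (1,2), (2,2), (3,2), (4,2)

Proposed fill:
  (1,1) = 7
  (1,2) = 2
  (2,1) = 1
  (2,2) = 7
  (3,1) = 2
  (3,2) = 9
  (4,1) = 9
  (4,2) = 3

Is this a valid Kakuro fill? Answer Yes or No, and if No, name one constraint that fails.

No — the across run (2,1)–(2,2) sums to 8, not 9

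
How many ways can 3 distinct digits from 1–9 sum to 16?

3 distinct digits from 1–9 sum between 6 and 24.

8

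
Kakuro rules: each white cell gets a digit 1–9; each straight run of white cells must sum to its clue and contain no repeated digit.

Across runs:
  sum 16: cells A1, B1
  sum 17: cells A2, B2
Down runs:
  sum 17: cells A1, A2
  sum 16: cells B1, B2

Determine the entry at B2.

16 in 2 cells must be {7,9}; 17 in 2 cells must be {8,9}.
The 16 across and the 17 down share only 9, so A1 = 9.
B1 = 16 − 9 = 7 completes the 16 across.
A2 = 17 − 9 = 8 completes the 17 down.
B2 = 17 − 8 = 9 completes the 17 across.

9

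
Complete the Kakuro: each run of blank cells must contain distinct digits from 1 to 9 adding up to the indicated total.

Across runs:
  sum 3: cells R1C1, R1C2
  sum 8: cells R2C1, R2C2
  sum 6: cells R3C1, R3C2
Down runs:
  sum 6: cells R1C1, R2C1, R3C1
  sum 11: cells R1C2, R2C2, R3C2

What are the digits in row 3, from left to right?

3 in 2 cells must be {1,2}; 6 in 3 cells must be {1,2,3}.
Nothing is forced directly, so branch on R1C1, whose candidates are 1 or 2. If R1C1 = 2: that forces R1C2 = 1, R3C1 = 1, after which R3C2 would have to be in {5} for the 6 across but in {2,3,4,6,7,8} for the 11 down — contradiction. So R1C1 = 1.
R1C2 = 3 − 1 = 2 completes the 3 across.
Given what's placed, R3C1 must be 2 to fit the 6 across and 6 down.
R3C2 = 6 − 2 = 4 completes the 6 across.
R2C1 = 6 − 3 = 3 completes the 6 down.
R2C2 = 8 − 3 = 5 completes the 8 across.

2 4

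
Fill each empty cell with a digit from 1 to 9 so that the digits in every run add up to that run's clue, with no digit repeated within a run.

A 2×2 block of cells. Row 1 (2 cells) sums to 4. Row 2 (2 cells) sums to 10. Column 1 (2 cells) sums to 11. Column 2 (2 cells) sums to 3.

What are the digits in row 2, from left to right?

8, 2

4 in 2 cells must be {1,3}; 3 in 2 cells must be {1,2}.
The 4 across and the 11 down share only 3, so (1,1) = 3.
(1,2) = 4 − 3 = 1 completes the 4 across.
(2,1) = 11 − 3 = 8 completes the 11 down.
(2,2) = 10 − 8 = 2 completes the 10 across.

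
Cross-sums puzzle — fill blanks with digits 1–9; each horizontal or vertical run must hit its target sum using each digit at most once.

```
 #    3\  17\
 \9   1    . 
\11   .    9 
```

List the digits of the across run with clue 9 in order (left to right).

1, 8

3 in 2 cells must be {1,2}; 17 in 2 cells must be {8,9}.
R1C2 = 9 − 1 = 8 completes the 9 across.
R2C1 = 11 − 9 = 2 completes the 11 across.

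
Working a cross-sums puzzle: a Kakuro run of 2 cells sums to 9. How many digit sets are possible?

2 distinct digits from 1–9 sum between 3 and 17.
Enumerating: {1,8}, {2,7}, {3,6}, {4,5}.

4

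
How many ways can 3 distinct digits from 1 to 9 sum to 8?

2

3 distinct digits from 1–9 sum between 6 and 24.
Enumerating: {1,2,5}, {1,3,4}.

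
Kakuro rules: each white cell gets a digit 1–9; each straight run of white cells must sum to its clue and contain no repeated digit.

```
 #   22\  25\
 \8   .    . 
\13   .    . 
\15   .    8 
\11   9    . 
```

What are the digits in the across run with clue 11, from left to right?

R3C1 = 15 − 8 = 7 completes the 15 across.
R4C2 = 11 − 9 = 2 completes the 11 across.
R1C2 = 6: the only remaining digit allowed by both the 8 across and the 25 down.
R2C2 = 25 − 16 = 9 completes the 25 down.
R1C1 = 8 − 6 = 2 completes the 8 across.
R2C1 = 13 − 9 = 4 completes the 13 across.

9 2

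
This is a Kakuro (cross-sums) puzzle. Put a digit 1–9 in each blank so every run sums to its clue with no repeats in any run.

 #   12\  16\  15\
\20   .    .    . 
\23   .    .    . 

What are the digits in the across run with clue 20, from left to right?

4, 7, 9

23 in 3 cells must be {6,8,9}; 16 in 2 cells must be {7,9}.
The 23 across and the 16 down share only 9, so R2C2 = 9.
R1C2 = 16 − 9 = 7 completes the 16 down.
Given what's placed, R2C1 must be 8 to fit the 23 across and 12 down.
R2C3 = 23 − 17 = 6 completes the 23 across.
R1C1 = 12 − 8 = 4 completes the 12 down.
R1C3 = 20 − 11 = 9 completes the 20 across.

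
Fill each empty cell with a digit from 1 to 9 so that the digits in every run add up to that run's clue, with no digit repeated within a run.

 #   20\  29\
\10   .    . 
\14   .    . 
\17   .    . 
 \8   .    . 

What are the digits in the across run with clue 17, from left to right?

17 in 2 cells must be {8,9}; 29 in 4 cells must be {5,7,8,9}.
Nothing is forced directly, so branch on R1C2, whose candidates are 7 or 8 or 9. If R1C2 = 7: that forces R1C1 = 3, R4C2 = 5, after which R4C1 would have to be in {3} for the 8 across but in {1,2,4,5,6,7,8,9} for the 20 down — contradiction. If R1C2 = 9: that forces R1C1 = 1, R3C2 = 8, R2C2 = 5, R3C1 = 9, R4C2 = 7, after which R2C1 would have to be in {9} for the 14 across but in {2,3,4,6,7,8} for the 20 down — contradiction. So R1C2 = 8.
R1C1 = 10 − 8 = 2 completes the 10 across.
Given what's placed, R3C2 must be 9 to fit the 17 across and 29 down.
R2C2 = 5: the only remaining digit allowed by both the 14 across and the 29 down.
R3C1 = 17 − 9 = 8 completes the 17 across.

8, 9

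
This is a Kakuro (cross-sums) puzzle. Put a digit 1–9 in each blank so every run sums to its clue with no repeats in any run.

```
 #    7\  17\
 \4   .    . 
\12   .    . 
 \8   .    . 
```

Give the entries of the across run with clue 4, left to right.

4 in 2 cells must be {1,3}; 7 in 3 cells must be {1,2,4}.
The 4 across and the 7 down share only 1, so R1C1 = 1.
R1C2 = 4 − 1 = 3 completes the 4 across.
Given what's placed, R2C1 must be 4 to fit the 12 across and 7 down.
R2C2 = 12 − 4 = 8 completes the 12 across.
R3C1 = 7 − 5 = 2 completes the 7 down.
R3C2 = 8 − 2 = 6 completes the 8 across.

1, 3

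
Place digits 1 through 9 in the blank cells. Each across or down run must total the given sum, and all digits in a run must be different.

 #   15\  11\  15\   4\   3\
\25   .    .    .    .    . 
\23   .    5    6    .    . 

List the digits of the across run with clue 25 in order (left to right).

7 6 9 1 2

4 in 2 cells must be {1,3}; 3 in 2 cells must be {1,2}.
R1C2 = 11 − 5 = 6 completes the 11 down.
R1C3 = 15 − 6 = 9 completes the 15 down.
R1C1 = 7: the only remaining digit allowed by both the 25 across and the 15 down.
R1C4 = 1: the only remaining digit allowed by both the 25 across and the 4 down.
R1C5 = 25 − 23 = 2 completes the 25 across.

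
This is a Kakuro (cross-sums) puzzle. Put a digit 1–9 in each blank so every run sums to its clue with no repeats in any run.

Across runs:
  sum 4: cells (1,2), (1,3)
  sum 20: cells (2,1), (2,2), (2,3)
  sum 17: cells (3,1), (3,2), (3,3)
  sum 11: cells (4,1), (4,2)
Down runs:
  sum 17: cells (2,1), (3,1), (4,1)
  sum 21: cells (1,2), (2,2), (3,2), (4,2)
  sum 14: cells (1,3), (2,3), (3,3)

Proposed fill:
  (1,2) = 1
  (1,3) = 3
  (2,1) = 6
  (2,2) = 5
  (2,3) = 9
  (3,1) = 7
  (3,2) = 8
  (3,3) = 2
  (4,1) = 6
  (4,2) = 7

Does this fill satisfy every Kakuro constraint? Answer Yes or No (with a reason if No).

No — the down run (2,1)–(4,1) sums to 19, not 17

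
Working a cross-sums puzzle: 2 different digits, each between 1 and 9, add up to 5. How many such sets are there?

2

2 distinct digits from 1–9 sum between 3 and 17.
Enumerating: {1,4}, {2,3}.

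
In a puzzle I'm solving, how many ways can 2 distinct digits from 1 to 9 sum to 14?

2

2 distinct digits from 1–9 sum between 3 and 17.
Enumerating: {5,9}, {6,8}.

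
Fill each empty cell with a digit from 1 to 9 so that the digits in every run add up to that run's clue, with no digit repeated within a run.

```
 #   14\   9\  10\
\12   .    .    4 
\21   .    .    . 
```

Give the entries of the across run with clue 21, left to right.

8, 7, 6

R2C3 = 10 − 4 = 6 completes the 10 down.
R2C1 = 8: the only remaining digit allowed by both the 21 across and the 14 down.
R2C2 = 21 − 14 = 7 completes the 21 across.
R1C1 = 14 − 8 = 6 completes the 14 down.
R1C2 = 12 − 10 = 2 completes the 12 across.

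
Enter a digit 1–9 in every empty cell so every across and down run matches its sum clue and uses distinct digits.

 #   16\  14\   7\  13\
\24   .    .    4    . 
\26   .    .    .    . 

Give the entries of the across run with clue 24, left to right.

7 8 4 5

16 in 2 cells must be {7,9}.
R2C3 = 7 − 4 = 3 completes the 7 down.
Given what's placed, R2C1 must be 9 to fit the 26 across and 16 down.
R1C1 = 16 − 9 = 7 completes the 16 down.
Nothing is forced directly, so branch on R2C2, whose candidates are 6 or 8. If R2C2 = 8: then R1C2 would have to be in {5,8} for the 24 across but in {6} for the 14 down — contradiction. So R2C2 = 6.
R1C2 = 14 − 6 = 8 completes the 14 down.
R1C4 = 24 − 19 = 5 completes the 24 across.
R2C4 = 26 − 18 = 8 completes the 26 across.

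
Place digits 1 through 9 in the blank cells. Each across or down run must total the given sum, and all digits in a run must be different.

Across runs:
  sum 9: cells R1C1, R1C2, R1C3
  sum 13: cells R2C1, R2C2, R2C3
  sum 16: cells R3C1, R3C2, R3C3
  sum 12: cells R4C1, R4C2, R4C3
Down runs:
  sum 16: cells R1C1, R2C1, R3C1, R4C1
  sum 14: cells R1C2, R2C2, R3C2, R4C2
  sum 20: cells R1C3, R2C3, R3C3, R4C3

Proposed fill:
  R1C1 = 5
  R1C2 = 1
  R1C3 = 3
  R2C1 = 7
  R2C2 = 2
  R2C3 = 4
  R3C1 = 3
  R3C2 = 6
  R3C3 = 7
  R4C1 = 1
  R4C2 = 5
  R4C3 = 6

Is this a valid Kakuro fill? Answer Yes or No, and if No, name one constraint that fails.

Across: 5+1+3=9; 7+2+4=13; 3+6+7=16; 1+5+6=12. Down: 5+7+3+1=16; 1+2+6+5=14; 3+4+7+6=20. No digit repeats within any run.

Yes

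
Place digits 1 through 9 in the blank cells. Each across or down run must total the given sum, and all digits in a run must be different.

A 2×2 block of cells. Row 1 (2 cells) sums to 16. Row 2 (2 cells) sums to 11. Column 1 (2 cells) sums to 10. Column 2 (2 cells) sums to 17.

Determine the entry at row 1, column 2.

9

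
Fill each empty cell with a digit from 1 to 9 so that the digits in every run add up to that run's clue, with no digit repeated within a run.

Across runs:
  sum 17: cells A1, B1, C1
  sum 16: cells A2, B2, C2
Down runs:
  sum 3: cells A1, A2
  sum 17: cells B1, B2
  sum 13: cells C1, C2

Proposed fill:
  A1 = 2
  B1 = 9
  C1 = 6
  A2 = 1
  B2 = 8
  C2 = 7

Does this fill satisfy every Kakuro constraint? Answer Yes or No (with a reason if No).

Yes

Across: 2+9+6=17; 1+8+7=16. Down: 2+1=3; 9+8=17; 6+7=13. No digit repeats within any run.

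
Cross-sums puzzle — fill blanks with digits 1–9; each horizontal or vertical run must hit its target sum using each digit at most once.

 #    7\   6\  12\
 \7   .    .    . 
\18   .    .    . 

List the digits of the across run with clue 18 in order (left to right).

6, 4, 8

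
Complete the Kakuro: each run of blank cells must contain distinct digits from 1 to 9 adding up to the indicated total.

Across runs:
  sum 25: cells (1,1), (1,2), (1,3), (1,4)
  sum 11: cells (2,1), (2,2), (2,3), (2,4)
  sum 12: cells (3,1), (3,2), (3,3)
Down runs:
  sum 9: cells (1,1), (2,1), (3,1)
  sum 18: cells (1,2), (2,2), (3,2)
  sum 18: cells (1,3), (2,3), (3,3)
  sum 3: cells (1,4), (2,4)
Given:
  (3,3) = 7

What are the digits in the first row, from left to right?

11 in 4 cells must be {1,2,3,5}; 3 in 2 cells must be {1,2}.
Nothing is forced directly, so branch on (1,4), whose candidates are 1 or 2. If (1,4) = 1: then (1,1) would have to be in {7,8,9} for the 25 across but in {1,2,3,4,5,6} for the 9 down — contradiction. So (1,4) = 2.
Given what's placed, (1,1) must be 6 to fit the 25 across and 9 down.
(2,4) = 3 − 2 = 1 completes the 3 down.
(2,1) = 2: the only remaining digit allowed by both the 11 across and the 9 down.
(3,1) = 9 − 8 = 1 completes the 9 down.
(3,2) = 12 − 8 = 4 completes the 12 across.
Given what's placed, (2,2) must be 5 to fit the 11 across and 18 down.
(2,3) = 11 − 8 = 3 completes the 11 across.
(1,2) = 18 − 9 = 9 completes the 18 down.
(1,3) = 25 − 17 = 8 completes the 25 across.

6, 9, 8, 2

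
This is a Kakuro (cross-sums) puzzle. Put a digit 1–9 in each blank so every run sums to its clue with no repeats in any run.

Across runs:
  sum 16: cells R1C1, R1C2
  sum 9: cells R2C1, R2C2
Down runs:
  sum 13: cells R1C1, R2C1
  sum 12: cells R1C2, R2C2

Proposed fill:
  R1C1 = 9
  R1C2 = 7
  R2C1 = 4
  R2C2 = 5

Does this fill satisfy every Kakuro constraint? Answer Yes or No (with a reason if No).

Yes

Across: 9+7=16; 4+5=9. Down: 9+4=13; 7+5=12. No digit repeats within any run.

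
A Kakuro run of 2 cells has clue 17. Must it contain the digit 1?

No

The only way to make 17 from 2 distinct digits is {8,9}, which does not contain 1.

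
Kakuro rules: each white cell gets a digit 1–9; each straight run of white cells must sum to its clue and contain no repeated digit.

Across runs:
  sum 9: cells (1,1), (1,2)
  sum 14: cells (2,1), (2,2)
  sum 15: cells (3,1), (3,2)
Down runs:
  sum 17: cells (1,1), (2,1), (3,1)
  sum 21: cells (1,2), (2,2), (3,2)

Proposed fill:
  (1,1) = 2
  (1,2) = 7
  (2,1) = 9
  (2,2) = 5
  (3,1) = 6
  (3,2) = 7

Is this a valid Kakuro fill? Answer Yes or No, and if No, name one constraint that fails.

No — the across run (3,1)–(3,2) sums to 13, not 15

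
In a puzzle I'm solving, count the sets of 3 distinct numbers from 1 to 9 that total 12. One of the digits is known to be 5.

3 distinct digits from 1–9 sum between 6 and 24.
Keeping only sets containing 5.
Enumerating: {1,5,6}, {3,4,5}.

2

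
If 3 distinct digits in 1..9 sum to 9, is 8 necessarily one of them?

No

Counterexample: {1,2,6} sums to 9 without using 8.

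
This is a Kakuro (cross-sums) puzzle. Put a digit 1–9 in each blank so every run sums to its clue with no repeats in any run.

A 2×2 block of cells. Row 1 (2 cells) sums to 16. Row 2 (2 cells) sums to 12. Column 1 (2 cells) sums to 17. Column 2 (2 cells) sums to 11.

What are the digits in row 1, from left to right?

9 7

16 in 2 cells must be {7,9}; 17 in 2 cells must be {8,9}.
The 16 across and the 17 down share only 9, so (1,1) = 9.
(1,2) = 16 − 9 = 7 completes the 16 across.
(2,1) = 17 − 9 = 8 completes the 17 down.
(2,2) = 12 − 8 = 4 completes the 12 across.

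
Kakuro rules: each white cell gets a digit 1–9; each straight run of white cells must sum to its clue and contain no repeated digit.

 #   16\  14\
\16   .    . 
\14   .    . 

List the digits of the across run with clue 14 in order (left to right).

16 in 2 cells must be {7,9}.
The 16 across and the 14 down share only 9, so R1C2 = 9.
The 14 across and the 16 down share only 9, so R2C1 = 9.
R2C2 = 14 − 9 = 5 completes the 14 across.
R1C1 = 16 − 9 = 7 completes the 16 across.

9 5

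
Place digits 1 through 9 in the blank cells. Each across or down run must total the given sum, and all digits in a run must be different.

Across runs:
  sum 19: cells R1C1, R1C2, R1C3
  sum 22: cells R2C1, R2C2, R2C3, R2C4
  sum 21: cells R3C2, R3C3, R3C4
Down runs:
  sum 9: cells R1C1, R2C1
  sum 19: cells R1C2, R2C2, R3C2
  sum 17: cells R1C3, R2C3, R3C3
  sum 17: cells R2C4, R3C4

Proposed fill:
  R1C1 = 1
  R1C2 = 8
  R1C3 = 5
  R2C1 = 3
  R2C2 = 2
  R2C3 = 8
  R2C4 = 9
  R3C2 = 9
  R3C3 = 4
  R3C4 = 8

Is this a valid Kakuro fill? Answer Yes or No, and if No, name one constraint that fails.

No — the across run R1C1–R1C3 sums to 14, not 19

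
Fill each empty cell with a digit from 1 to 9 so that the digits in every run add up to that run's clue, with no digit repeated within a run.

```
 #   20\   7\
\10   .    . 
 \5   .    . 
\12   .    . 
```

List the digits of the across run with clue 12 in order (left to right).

7 in 3 cells must be {1,2,4}.
The 12 across and the 7 down share only 4, so R3C2 = 4.
R3C1 = 12 − 4 = 8 completes the 12 across.
Given what's placed, R2C1 must be 3 to fit the 5 across and 20 down.
R2C2 = 5 − 3 = 2 completes the 5 across.
R1C1 = 20 − 11 = 9 completes the 20 down.
R1C2 = 10 − 9 = 1 completes the 10 across.

8, 4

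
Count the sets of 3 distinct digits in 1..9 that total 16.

8

3 distinct digits from 1–9 sum between 6 and 24.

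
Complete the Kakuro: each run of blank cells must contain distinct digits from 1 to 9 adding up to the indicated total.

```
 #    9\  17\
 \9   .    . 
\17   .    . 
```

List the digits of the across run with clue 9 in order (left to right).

1, 8

17 in 2 cells must be {8,9}.
The 9 across and the 17 down share only 8, so R1C2 = 8.
The 17 across and the 9 down share only 8, so R2C1 = 8.
R2C2 = 17 − 8 = 9 completes the 17 across.
R1C1 = 9 − 8 = 1 completes the 9 across.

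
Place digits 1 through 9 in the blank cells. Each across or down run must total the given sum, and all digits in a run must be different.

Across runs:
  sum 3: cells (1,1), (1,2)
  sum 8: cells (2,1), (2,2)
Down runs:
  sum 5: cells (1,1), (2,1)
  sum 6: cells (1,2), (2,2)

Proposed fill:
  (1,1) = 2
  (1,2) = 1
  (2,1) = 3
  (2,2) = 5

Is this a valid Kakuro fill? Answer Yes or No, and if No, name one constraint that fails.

Yes

Across: 2+1=3; 3+5=8. Down: 2+3=5; 1+5=6. No digit repeats within any run.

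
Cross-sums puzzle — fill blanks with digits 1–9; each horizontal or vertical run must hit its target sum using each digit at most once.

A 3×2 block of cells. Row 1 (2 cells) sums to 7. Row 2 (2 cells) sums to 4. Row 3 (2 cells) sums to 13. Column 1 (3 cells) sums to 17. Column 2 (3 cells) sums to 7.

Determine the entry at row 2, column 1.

4 in 2 cells must be {1,3}; 7 in 3 cells must be {1,2,4}.
The 4 across and the 7 down share only 1, so (2,2) = 1.
Given what's placed, (3,2) must be 4 to fit the 13 across and 7 down.
(1,2) = 7 − 5 = 2 completes the 7 down.
(2,1) = 4 − 1 = 3 completes the 4 across.
(3,1) = 13 − 4 = 9 completes the 13 across.
(1,1) = 7 − 2 = 5 completes the 7 across.

3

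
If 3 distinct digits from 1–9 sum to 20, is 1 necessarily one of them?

No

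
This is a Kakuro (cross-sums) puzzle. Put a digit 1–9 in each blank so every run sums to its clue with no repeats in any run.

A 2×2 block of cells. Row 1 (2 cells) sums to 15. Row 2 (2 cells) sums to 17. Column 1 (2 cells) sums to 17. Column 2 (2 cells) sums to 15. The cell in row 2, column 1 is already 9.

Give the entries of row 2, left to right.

17 in 2 cells must be {8,9}.
(1,1) = 17 − 9 = 8 completes the 17 down.
(1,2) = 15 − 8 = 7 completes the 15 across.
(2,2) = 17 − 9 = 8 completes the 17 across.

9, 8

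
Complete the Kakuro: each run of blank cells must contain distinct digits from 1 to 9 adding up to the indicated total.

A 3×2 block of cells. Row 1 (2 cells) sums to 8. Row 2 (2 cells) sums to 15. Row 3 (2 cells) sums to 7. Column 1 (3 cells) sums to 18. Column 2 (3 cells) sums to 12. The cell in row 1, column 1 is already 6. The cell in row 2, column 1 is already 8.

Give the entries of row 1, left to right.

6 2

(1,2) = 8 − 6 = 2 completes the 8 across.
(2,2) = 15 − 8 = 7 completes the 15 across.
(3,1) = 18 − 14 = 4 completes the 18 down.
(3,2) = 7 − 4 = 3 completes the 7 across.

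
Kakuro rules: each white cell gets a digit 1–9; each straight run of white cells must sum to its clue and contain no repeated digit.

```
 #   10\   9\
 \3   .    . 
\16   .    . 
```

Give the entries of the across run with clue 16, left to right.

9, 7

3 in 2 cells must be {1,2}; 16 in 2 cells must be {7,9}.
The 16 across and the 9 down share only 7, so R2C2 = 7.
R1C2 = 9 − 7 = 2 completes the 9 down.
R2C1 = 16 − 7 = 9 completes the 16 across.
R1C1 = 3 − 2 = 1 completes the 3 across.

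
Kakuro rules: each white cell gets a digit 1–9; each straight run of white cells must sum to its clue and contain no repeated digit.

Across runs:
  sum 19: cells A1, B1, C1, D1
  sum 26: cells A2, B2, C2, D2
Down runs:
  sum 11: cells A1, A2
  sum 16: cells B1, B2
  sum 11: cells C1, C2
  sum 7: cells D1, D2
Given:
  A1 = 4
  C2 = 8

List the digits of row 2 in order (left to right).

16 in 2 cells must be {7,9}.
C1 = 11 − 8 = 3 completes the 11 down.
Given what's placed, D1 must be 5 to fit the 19 across and 7 down.
A2 = 11 − 4 = 7 completes the 11 down.
Given what's placed, B2 must be 9 to fit the 26 across and 16 down.
D2 = 26 − 24 = 2 completes the 26 across.
B1 = 19 − 12 = 7 completes the 19 across.

7 9 8 2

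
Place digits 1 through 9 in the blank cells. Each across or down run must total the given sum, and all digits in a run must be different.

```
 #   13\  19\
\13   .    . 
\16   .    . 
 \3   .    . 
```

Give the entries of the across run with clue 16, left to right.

7 9

16 in 2 cells must be {7,9}; 3 in 2 cells must be {1,2}.
The 3 across and the 19 down share only 2, so R3C2 = 2.
Given what's placed, R2C2 must be 9 to fit the 16 across and 19 down.
R3C1 = 3 − 2 = 1 completes the 3 across.
R1C2 = 19 − 11 = 8 completes the 19 down.
R2C1 = 16 − 9 = 7 completes the 16 across.
R1C1 = 13 − 8 = 5 completes the 13 across.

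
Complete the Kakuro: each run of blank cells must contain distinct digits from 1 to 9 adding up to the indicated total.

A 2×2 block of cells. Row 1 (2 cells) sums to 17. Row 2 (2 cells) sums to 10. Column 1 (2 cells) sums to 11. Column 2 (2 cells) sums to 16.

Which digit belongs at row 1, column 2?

9

17 in 2 cells must be {8,9}; 16 in 2 cells must be {7,9}.
The 17 across and the 16 down share only 9, so (1,2) = 9.
(2,2) = 16 − 9 = 7 completes the 16 down.
(1,1) = 17 − 9 = 8 completes the 17 across.
(2,1) = 10 − 7 = 3 completes the 10 across.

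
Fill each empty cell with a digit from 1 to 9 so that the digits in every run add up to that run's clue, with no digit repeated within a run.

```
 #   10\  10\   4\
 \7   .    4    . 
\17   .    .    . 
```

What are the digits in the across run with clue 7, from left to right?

2 4 1

7 in 3 cells must be {1,2,4}; 4 in 2 cells must be {1,3}.
Given what's placed, R1C3 must be 1 to fit the 7 across and 4 down.
R2C2 = 10 − 4 = 6 completes the 10 down.
R2C3 = 4 − 1 = 3 completes the 4 down.
R1C1 = 7 − 5 = 2 completes the 7 across.
R2C1 = 17 − 9 = 8 completes the 17 across.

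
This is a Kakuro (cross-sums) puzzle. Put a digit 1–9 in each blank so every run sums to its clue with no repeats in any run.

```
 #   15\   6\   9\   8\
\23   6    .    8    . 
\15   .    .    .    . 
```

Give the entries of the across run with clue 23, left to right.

R2C1 = 15 − 6 = 9 completes the 15 down.
R2C3 = 9 − 8 = 1 completes the 9 down.
Given what's placed, R2C2 must be 2 to fit the 15 across and 6 down.
R2C4 = 15 − 12 = 3 completes the 15 across.
R1C2 = 6 − 2 = 4 completes the 6 down.
R1C4 = 23 − 18 = 5 completes the 23 across.

6, 4, 8, 5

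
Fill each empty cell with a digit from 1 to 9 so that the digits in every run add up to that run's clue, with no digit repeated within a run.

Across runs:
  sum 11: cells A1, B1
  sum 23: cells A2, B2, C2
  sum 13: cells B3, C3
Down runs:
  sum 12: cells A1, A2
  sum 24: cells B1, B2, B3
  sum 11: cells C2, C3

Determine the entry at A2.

8

23 in 3 cells must be {6,8,9}; 24 in 3 cells must be {7,8,9}.
Nothing is forced directly, so branch on A2, whose candidates are 8 or 9. If A2 = 9: that forces A1 = 3, B1 = 8, after which B2 would have to be in {6,8} for the 23 across but in {7,9} for the 24 down — contradiction. So A2 = 8.
A1 = 12 − 8 = 4 completes the 12 down.
B1 = 11 − 4 = 7 completes the 11 across.
B2 = 9: the only remaining digit allowed by both the 23 across and the 24 down.
C2 = 23 − 17 = 6 completes the 23 across.
B3 = 24 − 16 = 8 completes the 24 down.
C3 = 13 − 8 = 5 completes the 13 across.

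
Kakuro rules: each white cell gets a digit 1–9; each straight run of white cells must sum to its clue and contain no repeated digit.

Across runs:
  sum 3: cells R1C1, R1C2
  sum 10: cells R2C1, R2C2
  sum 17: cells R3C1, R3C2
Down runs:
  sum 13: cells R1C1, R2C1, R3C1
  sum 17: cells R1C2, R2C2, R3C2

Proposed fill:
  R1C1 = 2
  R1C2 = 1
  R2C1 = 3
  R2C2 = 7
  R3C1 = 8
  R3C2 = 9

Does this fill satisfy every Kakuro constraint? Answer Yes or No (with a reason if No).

Yes

Across: 2+1=3; 3+7=10; 8+9=17. Down: 2+3+8=13; 1+7+9=17. No digit repeats within any run.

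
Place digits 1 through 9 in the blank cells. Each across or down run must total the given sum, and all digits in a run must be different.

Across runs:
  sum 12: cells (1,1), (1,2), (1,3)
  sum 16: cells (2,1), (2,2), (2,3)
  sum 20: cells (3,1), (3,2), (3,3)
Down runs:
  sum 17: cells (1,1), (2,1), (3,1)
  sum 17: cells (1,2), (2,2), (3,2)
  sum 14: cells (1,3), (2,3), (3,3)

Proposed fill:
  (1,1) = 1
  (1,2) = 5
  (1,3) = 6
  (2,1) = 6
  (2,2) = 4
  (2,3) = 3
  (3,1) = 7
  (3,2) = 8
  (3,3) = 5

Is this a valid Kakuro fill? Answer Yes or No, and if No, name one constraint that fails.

No — the down run (1,1)–(3,1) sums to 14, not 17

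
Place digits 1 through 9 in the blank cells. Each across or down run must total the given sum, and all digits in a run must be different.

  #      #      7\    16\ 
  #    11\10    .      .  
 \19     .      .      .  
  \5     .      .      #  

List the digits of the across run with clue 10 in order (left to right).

7 in 3 cells must be {1,2,4}; 16 in 2 cells must be {7,9}.
Nothing is forced directly, so branch on R1C3, whose candidates are 7 or 9. If R1C3 = 7: then R1C2 would have to be in {3} for the 10 across but in {1,2,4} for the 7 down — contradiction. So R1C3 = 9.
R1C2 = 10 − 9 = 1 completes the 10 across.
R2C3 = 16 − 9 = 7 completes the 16 down.
R2C2 = 4: the only remaining digit allowed by both the 19 across and the 7 down.
R3C2 = 7 − 5 = 2 completes the 7 down.
R2C1 = 19 − 11 = 8 completes the 19 across.
R3C1 = 5 − 2 = 3 completes the 5 across.

1 9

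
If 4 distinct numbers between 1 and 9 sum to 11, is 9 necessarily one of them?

No

The only way to make 11 from 4 distinct digits is {1,2,3,5}, which does not contain 9.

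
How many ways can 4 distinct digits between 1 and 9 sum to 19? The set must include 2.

5

4 distinct digits from 1–9 sum between 10 and 30.
Keeping only sets containing 2.
Enumerating: {1,2,7,9}, {2,3,5,9}, {2,3,6,8}, {2,4,5,8}, {2,4,6,7}.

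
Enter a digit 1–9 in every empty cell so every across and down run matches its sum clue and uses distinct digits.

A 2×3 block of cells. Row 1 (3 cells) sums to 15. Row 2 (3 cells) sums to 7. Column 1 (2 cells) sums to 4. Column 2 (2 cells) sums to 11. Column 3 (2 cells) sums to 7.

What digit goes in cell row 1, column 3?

5

7 in 3 cells must be {1,2,4}; 4 in 2 cells must be {1,3}.
The 7 across and the 4 down share only 1, so (2,1) = 1.
(1,1) = 4 − 1 = 3 completes the 4 down.
Nothing is forced directly, so branch on (2,2), whose candidates are 2 or 4. If (2,2) = 2: then (1,2) would have to be in {4,5,7,8} for the 15 across but in {9} for the 11 down — contradiction. So (2,2) = 4.
(1,2) = 11 − 4 = 7 completes the 11 down.
(1,3) = 15 − 10 = 5 completes the 15 across.
(2,3) = 7 − 5 = 2 completes the 7 across.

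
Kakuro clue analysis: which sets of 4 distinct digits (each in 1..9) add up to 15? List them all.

{1,2,3,9}; {1,2,4,8}; {1,2,5,7}; {1,3,4,7}; {1,3,5,6}; {2,3,4,6}

4 distinct digits from 1–9 sum between 10 and 30.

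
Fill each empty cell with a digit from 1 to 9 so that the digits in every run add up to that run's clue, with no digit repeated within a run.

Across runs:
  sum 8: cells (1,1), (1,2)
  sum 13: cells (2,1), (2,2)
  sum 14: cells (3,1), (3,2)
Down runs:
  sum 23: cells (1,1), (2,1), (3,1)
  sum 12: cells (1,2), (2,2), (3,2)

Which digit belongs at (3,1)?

8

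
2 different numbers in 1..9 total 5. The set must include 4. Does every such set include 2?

No

The only way to make 5 from 2 distinct digits under that restriction is {1,4}, which does not contain 2.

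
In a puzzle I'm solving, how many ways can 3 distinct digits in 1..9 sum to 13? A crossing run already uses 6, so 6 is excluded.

5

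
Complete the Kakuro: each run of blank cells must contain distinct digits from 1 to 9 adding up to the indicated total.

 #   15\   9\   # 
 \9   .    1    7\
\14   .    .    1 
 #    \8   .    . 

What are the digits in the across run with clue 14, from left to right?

7, 6, 1

R1C1 = 9 − 1 = 8 completes the 9 across.
R2C1 = 15 − 8 = 7 completes the 15 down.
R2C2 = 14 − 8 = 6 completes the 14 across.
R3C2 = 9 − 7 = 2 completes the 9 down.
R3C3 = 8 − 2 = 6 completes the 8 across.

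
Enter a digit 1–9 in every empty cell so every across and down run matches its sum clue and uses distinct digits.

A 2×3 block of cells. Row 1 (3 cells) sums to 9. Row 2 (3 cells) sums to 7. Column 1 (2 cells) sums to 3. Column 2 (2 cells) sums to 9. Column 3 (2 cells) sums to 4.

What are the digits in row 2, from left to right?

2 4 1

7 in 3 cells must be {1,2,4}; 3 in 2 cells must be {1,2}; 4 in 2 cells must be {1,3}.
The 7 across and the 4 down share only 1, so (2,3) = 1.
(1,3) = 4 − 1 = 3 completes the 4 down.
Given what's placed, (2,1) must be 2 to fit the 7 across and 3 down.
(2,2) = 7 − 3 = 4 completes the 7 across.
(1,1) = 3 − 2 = 1 completes the 3 down.
(1,2) = 9 − 4 = 5 completes the 9 across.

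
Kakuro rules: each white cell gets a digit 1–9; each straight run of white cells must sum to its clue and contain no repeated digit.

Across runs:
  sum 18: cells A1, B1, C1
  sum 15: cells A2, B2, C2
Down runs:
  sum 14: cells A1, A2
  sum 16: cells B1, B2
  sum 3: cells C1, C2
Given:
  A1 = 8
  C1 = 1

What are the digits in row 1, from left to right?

16 in 2 cells must be {7,9}; 3 in 2 cells must be {1,2}.
B1 = 18 − 9 = 9 completes the 18 across.
A2 = 14 − 8 = 6 completes the 14 down.
B2 = 16 − 9 = 7 completes the 16 down.
C2 = 15 − 13 = 2 completes the 15 across.

8 9 1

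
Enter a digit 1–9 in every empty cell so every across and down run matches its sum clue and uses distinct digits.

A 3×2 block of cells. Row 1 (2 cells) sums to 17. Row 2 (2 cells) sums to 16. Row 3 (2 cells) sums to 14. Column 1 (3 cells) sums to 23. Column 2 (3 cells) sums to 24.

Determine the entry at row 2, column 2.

17 in 2 cells must be {8,9}; 16 in 2 cells must be {7,9}; 23 in 3 cells must be {6,8,9}.
The 16 across and the 23 down share only 9, so (2,1) = 9.
(2,2) = 16 − 9 = 7 completes the 16 across.
Given what's placed, (1,1) must be 8 to fit the 17 across and 23 down.
(1,2) = 17 − 8 = 9 completes the 17 across.
(3,1) = 23 − 17 = 6 completes the 23 down.
(3,2) = 14 − 6 = 8 completes the 14 across.

7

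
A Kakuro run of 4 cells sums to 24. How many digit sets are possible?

4 distinct digits from 1–9 sum between 10 and 30.

8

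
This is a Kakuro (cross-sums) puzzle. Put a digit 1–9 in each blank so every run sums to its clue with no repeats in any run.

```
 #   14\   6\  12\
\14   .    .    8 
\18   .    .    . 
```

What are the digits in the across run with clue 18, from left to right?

9, 5, 4

Given what's placed, R1C1 must be 5 to fit the 14 across and 14 down.
R1C2 = 14 − 13 = 1 completes the 14 across.
R2C1 = 14 − 5 = 9 completes the 14 down.
R2C2 = 6 − 1 = 5 completes the 6 down.
R2C3 = 18 − 14 = 4 completes the 18 across.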